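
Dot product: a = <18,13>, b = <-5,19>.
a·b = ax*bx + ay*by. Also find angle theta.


a·b = 18*(-5) + 13*19 = -90 + 247 = 157
|a| = sqrt(324+169) = 22.2036
|b| = sqrt(25+361) = 19.6469
cos(theta) = 157/(sqrt(493)*sqrt(386)) = 157/sqrt(190298) = 0.359901
theta = arccos(157/sqrt(190298)) = 68.9059 degrees

a·b = 157, theta = 68.9059 deg


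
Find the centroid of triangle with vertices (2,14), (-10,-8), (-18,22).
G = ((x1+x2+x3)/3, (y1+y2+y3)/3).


Gx = (2- 10- 18)/3 = -26/3 = -8.6667
Gy = (14- 8+22)/3 = 28/3 = 9.3333

G = (-8.6667, 9.3333)


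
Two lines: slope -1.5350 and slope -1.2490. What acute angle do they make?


m1-m2 = -0.286
1+m1*m2 = 2.917215
tan(theta) = |-0.286/2.917215| = 0.098039
theta = arctan(|-0.286/2.917215|) = 5.5993 degrees (acute angle)

5.5993 degrees


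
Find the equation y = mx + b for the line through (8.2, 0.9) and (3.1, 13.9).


m = (13.0)/(-5.1) = -2.5490
b = y1 - m*x1 = 0.9 - (13.0*8.2)/(-5.1) = 0.9 + 20.9020 = 21.8020

y = -2.5490x + 21.8020


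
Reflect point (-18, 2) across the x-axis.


Reflection rule for x-axis: (x, -y)
(-18, 2) -> (-18, -2)

(-18, -2)


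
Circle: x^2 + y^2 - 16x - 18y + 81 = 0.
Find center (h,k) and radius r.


h = -D/2 = 16/2 = 8
k = -E/2 = 18/2 = 9
r^2 = h^2 + k^2 - F = 64 + 81 - 81 = 64
r = 8

Center (8, 9), radius = 8


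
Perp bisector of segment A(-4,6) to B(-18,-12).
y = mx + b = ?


Midpoint = (-11, -3)
Slope of AB = dy/dx = -18/(-14) = 1.2857
Perp slope = -dx/dy = -14/18 = -0.7778
b = My - (perp slope)*Mx = -3 + (-14*(-11))/(-18) = -3 - 8.5556 = -11.5556

y = -0.7778x - 11.5556


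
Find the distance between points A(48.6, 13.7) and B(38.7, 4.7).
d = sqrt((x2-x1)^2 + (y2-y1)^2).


dx = 38.7 - 48.6 = -9.9
dy = 4.7 - 13.7 = -9.0
d = sqrt(98.01 + 81.0) = sqrt(179.01) = 13.3795

13.3795


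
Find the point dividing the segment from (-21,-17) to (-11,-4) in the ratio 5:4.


Px = (5*(-11) + 4*(-21))/9 = -139/9 = -15.4444
Py = (5*(-4) + 4*(-17))/9 = -88/9 = -9.7778

P = (-15.4444, -9.7778)


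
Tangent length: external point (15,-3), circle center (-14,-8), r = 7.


d = sqrt((15+ 14)^2 + (-3+ 8)^2) = sqrt(841+25) = 29.4279
L = sqrt(866.0000 - 49) = sqrt(817.0000) = 28.5832

28.5832


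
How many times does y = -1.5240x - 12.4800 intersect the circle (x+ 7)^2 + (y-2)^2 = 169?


Substitute y = -1.5240x - 12.4800: (x+ 7)^2 + (-1.5240x- 12.4800-2)^2 = 169
Expand to Ax^2 + Bx + C = 0, where b-k = -14.48
A = 1+m^2 = 3.322576
B = 2(m(b-k) - h) = 2(-1.5240*(-14.48) + 7) = 58.13504
C = h^2 + (b-k)^2 - r^2 = 49 + 209.6704 - 169 = 89.6704
disc = B^2-4AC = 3379.6829 - 1191.7469 = 2187.9360
disc > 0

2 intersection points


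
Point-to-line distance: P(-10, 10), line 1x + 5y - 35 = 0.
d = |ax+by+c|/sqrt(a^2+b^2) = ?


|1*(-10) + 5*10 - 35| = |5| = 5
sqrt(1 + 25) = sqrt(26) = 5.0990
d = 5/sqrt(26) = 0.9806

0.9806


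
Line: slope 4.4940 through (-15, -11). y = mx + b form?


y + 11 = 4.4940(x + 15)
y = 4.4940x - 11 - 4.4940*(-15)
y = 4.4940x + 56.4100

y = 4.4940x + 56.4100


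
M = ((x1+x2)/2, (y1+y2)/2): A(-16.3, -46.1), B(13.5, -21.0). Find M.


Mx = (-16.3 + 13.5)/2 = -2.8/2 = -1.4000
My = (-46.1 - 21.0)/2 = -67.1/2 = -33.5500

(-1.4000, -33.5500)


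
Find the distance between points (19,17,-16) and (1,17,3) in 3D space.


dx=-18, dy=0, dz=19
d = sqrt(324+0+361) = sqrt(685) = 26.1725

26.1725


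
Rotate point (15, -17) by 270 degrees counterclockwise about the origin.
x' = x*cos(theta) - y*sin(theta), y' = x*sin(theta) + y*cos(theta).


cos(270) = 0, sin(270) = -1
x' = 15*0 + 17*(-1) = -17
y' = 15*(-1) - 17*0 = -15

(-17, -15)


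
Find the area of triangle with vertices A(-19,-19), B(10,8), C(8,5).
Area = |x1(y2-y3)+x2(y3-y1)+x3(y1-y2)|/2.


-19*(8-5) = -57
10*(5+ 19) = 240
8*(-19-8) = -216
sum = -33
Area = |-33|/2 = 16.5000

16.5000 sq units


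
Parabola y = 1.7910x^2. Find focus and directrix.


a = 1.7910
1/(4a) = 0.1396
Focus = (0, 0.1396)
Directrix: y = -0.1396

Focus = (0, 0.1396), Directrix: y = -0.1396


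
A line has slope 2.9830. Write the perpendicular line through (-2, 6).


Perpendicular slope = -1/m1 = -1/2.9830 = -0.3352
b2 = y0 - m2*x0 = 6 - 2/2.9830 = 6 - 0.6705 = 5.3295

y = -0.3352x + 5.3295


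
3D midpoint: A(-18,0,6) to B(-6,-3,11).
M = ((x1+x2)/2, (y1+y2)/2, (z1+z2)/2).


Mx = (-18- 6)/2 = -12.0000
My = (0- 3)/2 = -1.5000
Mz = (6+11)/2 = 8.5000

M = (-12.0000, -1.5000, 8.5000)


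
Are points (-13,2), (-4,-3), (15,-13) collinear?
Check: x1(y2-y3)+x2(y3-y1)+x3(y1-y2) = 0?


-13*(-3+ 13) - 4*(-13-2) + 15*(2+ 3)
= -130 + 60 + 75 = 5

No, not collinear (determinant = 5)


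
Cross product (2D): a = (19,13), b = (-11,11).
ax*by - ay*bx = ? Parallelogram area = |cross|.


cross = 19*11 - 13*(-11) = 209 + 143 = 352
Parallelogram area = |352| = 352

cross = 352, parallelogram area = 352


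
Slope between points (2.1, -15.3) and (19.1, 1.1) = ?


dy = 1.1 + 15.3 = 16.4
dx = 19.1 - 2.1 = 17.0
m = 16.4/17.0 = 0.9647

m = 0.9647


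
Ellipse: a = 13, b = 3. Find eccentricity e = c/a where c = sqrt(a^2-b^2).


c = sqrt(169-9) = sqrt(160) = 12.6491
e = c/a = sqrt(160)/13 = 0.9730

e = 0.9730


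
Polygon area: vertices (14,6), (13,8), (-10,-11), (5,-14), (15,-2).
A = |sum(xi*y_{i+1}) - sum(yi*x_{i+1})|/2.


sum(xi*y_{i+1}) = 14*8 + 13*(-11) - 10*(-14) + 5*(-2) + 15*6 = 189
sum(yi*x_{i+1}) = 6*13 + 8*(-10) - 11*5 - 14*15 - 2*14 = -295
Area = |189 + 295|/2 = 484/2 = 242.0000

242.0000 sq units


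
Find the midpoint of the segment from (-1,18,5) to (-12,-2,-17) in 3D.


Mx = (-1- 12)/2 = -6.5000
My = (18- 2)/2 = 8.0000
Mz = (5- 17)/2 = -6.0000

M = (-6.5000, 8.0000, -6.0000)


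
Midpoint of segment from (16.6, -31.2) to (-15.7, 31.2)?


Mx = (16.6 - 15.7)/2 = 0.9/2 = 0.4500
My = (-31.2 + 31.2)/2 = 0.0/2 = 0

(0.4500, 0)


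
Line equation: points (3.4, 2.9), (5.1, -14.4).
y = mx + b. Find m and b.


m = (-17.3)/(1.7) = -10.1765
b = y1 - m*x1 = 2.9 - (-17.3*3.4)/(1.7) = 2.9 + 34.6000 = 37.5000

y = -10.1765x + 37.5000


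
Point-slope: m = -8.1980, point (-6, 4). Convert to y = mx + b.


y - 4 = -8.1980(x + 6)
y = -8.1980x + 4 + 8.1980*(-6)
y = -8.1980x - 45.1880

y = -8.1980x - 45.1880


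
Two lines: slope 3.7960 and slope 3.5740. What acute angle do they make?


m1-m2 = 0.222
1+m1*m2 = 14.566904
tan(theta) = |0.222/14.566904| = 0.015240
theta = arctan(|0.222/14.566904|) = 0.8731 degrees (acute angle)

0.8731 degrees


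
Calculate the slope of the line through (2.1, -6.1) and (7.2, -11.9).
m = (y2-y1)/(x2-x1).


dy = -11.9 + 6.1 = -5.8
dx = 7.2 - 2.1 = 5.1
m = -5.8/5.1 = -1.1373

m = -1.1373


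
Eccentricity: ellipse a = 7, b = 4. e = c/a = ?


c = sqrt(49-16) = sqrt(33) = 5.7446
e = c/a = sqrt(33)/7 = 0.8207

e = 0.8207


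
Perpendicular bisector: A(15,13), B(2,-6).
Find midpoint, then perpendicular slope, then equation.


Midpoint = (8.5, 3.5)
Slope of AB = dy/dx = -19/(-13) = 1.4615
Perp slope = -dx/dy = -13/19 = -0.6842
b = My - (perp slope)*Mx = 3.5 + (-13*8.5)/(-19) = 3.5 + 5.8158 = 9.3158

y = -0.6842x + 9.3158


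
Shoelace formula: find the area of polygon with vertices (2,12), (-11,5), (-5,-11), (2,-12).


sum(xi*y_{i+1}) = 2*5 - 11*(-11) - 5*(-12) + 2*12 = 215
sum(yi*x_{i+1}) = 12*(-11) + 5*(-5) - 11*2 - 12*2 = -203
Area = |215 + 203|/2 = 418/2 = 209.0000

209.0000 sq units


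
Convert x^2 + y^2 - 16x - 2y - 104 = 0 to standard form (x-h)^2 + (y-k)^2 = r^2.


h = -D/2 = 16/2 = 8
k = -E/2 = 2/2 = 1
r^2 = h^2 + k^2 - F = 64 + 1 + 104 = 169
r = 13

Center (8, 1), radius = 13


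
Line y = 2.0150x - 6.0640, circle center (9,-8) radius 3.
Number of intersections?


Substitute y = 2.0150x - 6.0640: (x-9)^2 + (2.0150x- 6.0640+ 8)^2 = 9
Expand to Ax^2 + Bx + C = 0, where b-k = 1.936
A = 1+m^2 = 5.060225
B = 2(m(b-k) - h) = 2(2.0150*1.936 - 9) = -10.19792
C = h^2 + (b-k)^2 - r^2 = 81 + 3.748096 - 9 = 75.748096
disc = B^2-4AC = 103.9976 - 1533.2096 = -1429.2120
disc < 0

0 intersection points


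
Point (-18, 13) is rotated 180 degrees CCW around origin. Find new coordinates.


cos(180) = -1, sin(180) = 0
x' = -18*(-1) - 13*0 = 18
y' = -18*0 + 13*(-1) = -13

(18, -13)


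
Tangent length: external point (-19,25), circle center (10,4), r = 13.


d = sqrt((-19-10)^2 + (25-4)^2) = sqrt(841+441) = 35.8050
L = sqrt(1282.0000 - 169) = sqrt(1113.0000) = 33.3617

33.3617


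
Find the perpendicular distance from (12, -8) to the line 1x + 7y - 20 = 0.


|1*12 + 7*(-8) - 20| = |-64| = 64
sqrt(1 + 49) = sqrt(50) = 7.0711
d = 64/sqrt(50) = 9.0510

9.0510


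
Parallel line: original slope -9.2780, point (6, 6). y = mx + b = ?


Parallel lines have equal slopes.
m2 = -9.2780
b2 = 6 + 9.2780*6 = 61.6680

y = -9.2780x + 61.6680


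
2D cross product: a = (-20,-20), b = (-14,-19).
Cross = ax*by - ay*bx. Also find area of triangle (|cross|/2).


cross = -20*(-19) + 20*(-14) = 380 - 280 = 100
Triangle area = |100|/2 = 100/2 = 50.0000

cross = 100, triangle area = 50.0000


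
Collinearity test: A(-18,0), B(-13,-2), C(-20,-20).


-18*(-2+ 20) - 13*(-20-0) - 20*(0+ 2)
= -324 + 260 - 40 = -104

No, not collinear (determinant = -104)


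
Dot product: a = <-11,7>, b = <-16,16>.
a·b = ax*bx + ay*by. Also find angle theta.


a·b = -11*(-16) + 7*16 = 176 + 112 = 288
|a| = sqrt(121+49) = 13.0384
|b| = sqrt(256+256) = 22.6274
cos(theta) = 288/(sqrt(170)*sqrt(512)) = 288/sqrt(87040) = 0.976187
theta = arccos(288/sqrt(87040)) = 12.5288 degrees

a·b = 288, theta = 12.5288 deg


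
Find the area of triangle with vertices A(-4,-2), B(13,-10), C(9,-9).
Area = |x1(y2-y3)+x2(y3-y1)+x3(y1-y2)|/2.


-4*(-10+ 9) = 4
13*(-9+ 2) = -91
9*(-2+ 10) = 72
sum = -15
Area = |-15|/2 = 7.5000

7.5000 sq units


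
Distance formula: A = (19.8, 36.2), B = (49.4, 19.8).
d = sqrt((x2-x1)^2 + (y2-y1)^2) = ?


dx = 49.4 - 19.8 = 29.6
dy = 19.8 - 36.2 = -16.4
d = sqrt(876.16 + 268.96) = sqrt(1145.12) = 33.8396

33.8396


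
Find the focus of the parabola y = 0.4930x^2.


a = 0.4930
4a = 1.9720
focus = (0, 1/1.9720) = (0, 0.5071)

Focus = (0, 0.5071)


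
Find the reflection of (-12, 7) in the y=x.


Reflection rule for y=x: (y, x)
(-12, 7) -> (7, -12)

(7, -12)


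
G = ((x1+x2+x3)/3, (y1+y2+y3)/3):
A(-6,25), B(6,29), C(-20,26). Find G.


Gx = (-6+6- 20)/3 = -20/3 = -6.6667
Gy = (25+29+26)/3 = 80/3 = 26.6667

G = (-6.6667, 26.6667)


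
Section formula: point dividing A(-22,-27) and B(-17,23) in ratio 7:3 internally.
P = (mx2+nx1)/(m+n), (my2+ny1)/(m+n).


Px = (7*(-17) + 3*(-22))/10 = -185/10 = -18.5000
Py = (7*23 + 3*(-27))/10 = 80/10 = 8.0000

P = (-18.5000, 8.0000)


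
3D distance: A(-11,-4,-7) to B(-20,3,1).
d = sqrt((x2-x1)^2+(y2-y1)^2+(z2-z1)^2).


dx=-9, dy=7, dz=8
d = sqrt(81+49+64) = sqrt(194) = 13.9284

13.9284


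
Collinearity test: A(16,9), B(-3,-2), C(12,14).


16*(-2-14) - 3*(14-9) + 12*(9+ 2)
= -256 - 15 + 132 = -139

No, not collinear (determinant = -139)


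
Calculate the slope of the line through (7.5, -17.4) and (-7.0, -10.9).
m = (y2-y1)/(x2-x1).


dy = -10.9 + 17.4 = 6.5
dx = -7.0 - 7.5 = -14.5
m = 6.5/(-14.5) = -0.4483

m = -0.4483


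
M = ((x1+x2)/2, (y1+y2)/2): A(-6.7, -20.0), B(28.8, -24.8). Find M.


Mx = (-6.7 + 28.8)/2 = 22.1/2 = 11.0500
My = (-20.0 - 24.8)/2 = -44.8/2 = -22.4000

(11.0500, -22.4000)


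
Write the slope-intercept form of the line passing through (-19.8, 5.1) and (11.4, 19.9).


m = (14.8)/(31.2) = 0.4744
b = y1 - m*x1 = 5.1 - (14.8*(-19.8))/(31.2) = 5.1 + 9.3923 = 14.4923

y = 0.4744x + 14.4923


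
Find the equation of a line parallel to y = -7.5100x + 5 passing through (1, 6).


Parallel lines have equal slopes.
m2 = -7.5100
b2 = 6 + 7.5100*1 = 13.5100

y = -7.5100x + 13.5100


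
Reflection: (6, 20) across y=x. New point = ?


Reflection rule for y=x: (y, x)
(6, 20) -> (20, 6)

(20, 6)


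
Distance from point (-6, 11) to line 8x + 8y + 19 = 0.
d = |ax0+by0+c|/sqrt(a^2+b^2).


|8*(-6) + 8*11 + 19| = |59| = 59
sqrt(64 + 64) = sqrt(128) = 11.3137
d = 59/sqrt(128) = 5.2149

5.2149


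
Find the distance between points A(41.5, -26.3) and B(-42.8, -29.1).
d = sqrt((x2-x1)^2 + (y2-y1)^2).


dx = -42.8 - 41.5 = -84.3
dy = -29.1 + 26.3 = -2.8
d = sqrt(7106.49 + 7.84) = sqrt(7114.33) = 84.3465

84.3465


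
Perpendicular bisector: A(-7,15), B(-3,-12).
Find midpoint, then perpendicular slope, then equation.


Midpoint = (-5, 1.5)
Slope of AB = dy/dx = -27/4 = -6.7500
Perp slope = -dx/dy = 4/27 = 0.1481
b = My - (perp slope)*Mx = 1.5 + (4*(-5))/(-27) = 1.5 + 0.7407 = 2.2407

y = 0.1481x + 2.2407


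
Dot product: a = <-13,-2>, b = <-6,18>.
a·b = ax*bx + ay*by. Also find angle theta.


a·b = -13*(-6) - 2*18 = 78 - 36 = 42
|a| = sqrt(169+4) = 13.1529
|b| = sqrt(36+324) = 18.9737
cos(theta) = 42/(sqrt(173)*sqrt(360)) = 42/sqrt(62280) = 0.168296
theta = arccos(42/sqrt(62280)) = 80.3112 degrees

a·b = 42, theta = 80.3112 deg


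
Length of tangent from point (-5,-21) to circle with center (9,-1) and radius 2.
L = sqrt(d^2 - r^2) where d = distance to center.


d = sqrt((-5-9)^2 + (-21+ 1)^2) = sqrt(196+400) = 24.4131
L = sqrt(596.0000 - 4) = sqrt(592.0000) = 24.3311

24.3311


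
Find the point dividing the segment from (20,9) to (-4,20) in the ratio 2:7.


Px = (2*(-4) + 7*20)/9 = 132/9 = 14.6667
Py = (2*20 + 7*9)/9 = 103/9 = 11.4444

P = (14.6667, 11.4444)


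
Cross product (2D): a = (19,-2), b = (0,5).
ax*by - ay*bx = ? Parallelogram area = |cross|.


cross = 19*5 + 2*0 = 95 - 0 = 95
Parallelogram area = |95| = 95

cross = 95, parallelogram area = 95


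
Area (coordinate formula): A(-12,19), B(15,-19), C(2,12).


-12*(-19-12) = 372
15*(12-19) = -105
2*(19+ 19) = 76
sum = 343
Area = |343|/2 = 171.5000

171.5000 sq units


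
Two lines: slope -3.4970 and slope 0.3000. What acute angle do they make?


m1-m2 = -3.797
1+m1*m2 = -0.0491
tan(theta) = |-3.797/(-0.0491)| = 77.331976
theta = arctan(|-3.797/(-0.0491)|) = 89.2591 degrees (acute angle)

89.2591 degrees


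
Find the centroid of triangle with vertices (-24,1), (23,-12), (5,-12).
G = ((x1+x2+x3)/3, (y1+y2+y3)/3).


Gx = (-24+23+5)/3 = 4/3 = 1.3333
Gy = (1- 12- 12)/3 = -23/3 = -7.6667

G = (1.3333, -7.6667)


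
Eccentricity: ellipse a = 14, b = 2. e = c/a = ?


c = sqrt(196-4) = sqrt(192) = 13.8564
e = c/a = sqrt(192)/14 = 0.9897

e = 0.9897


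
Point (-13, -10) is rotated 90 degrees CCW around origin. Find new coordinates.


cos(90) = 0, sin(90) = 1
x' = -13*0 + 10*1 = 10
y' = -13*1 - 10*0 = -13

(10, -13)


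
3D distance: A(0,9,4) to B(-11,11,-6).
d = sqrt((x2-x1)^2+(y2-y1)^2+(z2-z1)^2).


dx=-11, dy=2, dz=-10
d = sqrt(121+4+100) = sqrt(225) = 15.0000

15.0000


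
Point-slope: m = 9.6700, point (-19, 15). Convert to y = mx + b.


y - 15 = 9.6700(x + 19)
y = 9.6700x + 15 - 9.6700*(-19)
y = 9.6700x + 198.7300

y = 9.6700x + 198.7300


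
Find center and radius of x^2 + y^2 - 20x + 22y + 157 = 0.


h = -D/2 = 20/2 = 10
k = -E/2 = -22/2 = -11
r^2 = h^2 + k^2 - F = 100 + 121 - 157 = 64
r = 8

Center (10, -11), radius = 8


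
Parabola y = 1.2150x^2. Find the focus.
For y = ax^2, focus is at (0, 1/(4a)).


a = 1.2150
4a = 4.8600
focus = (0, 1/4.8600) = (0, 0.2058)

Focus = (0, 0.2058)


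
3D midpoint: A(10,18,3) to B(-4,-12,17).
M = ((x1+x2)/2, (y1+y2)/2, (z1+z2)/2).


Mx = (10- 4)/2 = 3.0000
My = (18- 12)/2 = 3.0000
Mz = (3+17)/2 = 10.0000

M = (3.0000, 3.0000, 10.0000)


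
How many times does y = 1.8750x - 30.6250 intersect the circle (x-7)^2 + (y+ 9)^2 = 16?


Substitute y = 1.8750x - 30.6250: (x-7)^2 + (1.8750x- 30.6250+ 9)^2 = 16
Expand to Ax^2 + Bx + C = 0, where b-k = -21.625
A = 1+m^2 = 4.515625
B = 2(m(b-k) - h) = 2(1.8750*(-21.625) - 7) = -95.09375
C = h^2 + (b-k)^2 - r^2 = 49 + 467.640625 - 16 = 500.640625
disc = B^2-4AC = 9042.8213 - 9042.8213 = 0
disc = 0

1 intersection point (tangent)


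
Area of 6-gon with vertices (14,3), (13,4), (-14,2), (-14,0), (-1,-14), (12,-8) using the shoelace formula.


sum(xi*y_{i+1}) = 14*4 + 13*2 - 14*0 - 14*(-14) - 1*(-8) + 12*3 = 322
sum(yi*x_{i+1}) = 3*13 + 4*(-14) + 2*(-14) + 0*(-1) - 14*12 - 8*14 = -325
Area = |322 + 325|/2 = 647/2 = 323.5000

323.5000 sq units


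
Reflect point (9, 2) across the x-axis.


Reflection rule for x-axis: (x, -y)
(9, 2) -> (9, -2)

(9, -2)


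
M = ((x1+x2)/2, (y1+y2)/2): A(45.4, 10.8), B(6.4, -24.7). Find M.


Mx = (45.4 + 6.4)/2 = 51.8/2 = 25.9000
My = (10.8 - 24.7)/2 = -13.9/2 = -6.9500

(25.9000, -6.9500)


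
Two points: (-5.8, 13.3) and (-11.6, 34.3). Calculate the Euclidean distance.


dx = -11.6 + 5.8 = -5.8
dy = 34.3 - 13.3 = 21
d = sqrt(33.64 + 441) = sqrt(474.64) = 21.7862

21.7862


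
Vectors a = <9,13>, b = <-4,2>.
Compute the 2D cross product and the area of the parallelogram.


cross = 9*2 - 13*(-4) = 18 + 52 = 70
Parallelogram area = |70| = 70

cross = 70, parallelogram area = 70


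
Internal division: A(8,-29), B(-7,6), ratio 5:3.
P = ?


Px = (5*(-7) + 3*8)/8 = -11/8 = -1.3750
Py = (5*6 + 3*(-29))/8 = -57/8 = -7.1250

P = (-1.3750, -7.1250)


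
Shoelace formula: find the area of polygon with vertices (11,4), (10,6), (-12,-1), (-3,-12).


sum(xi*y_{i+1}) = 11*6 + 10*(-1) - 12*(-12) - 3*4 = 188
sum(yi*x_{i+1}) = 4*10 + 6*(-12) - 1*(-3) - 12*11 = -161
Area = |188 + 161|/2 = 349/2 = 174.5000

174.5000 sq units


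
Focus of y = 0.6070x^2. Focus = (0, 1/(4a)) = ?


a = 0.6070
4a = 2.4280
focus = (0, 1/2.4280) = (0, 0.4119)

Focus = (0, 0.4119)


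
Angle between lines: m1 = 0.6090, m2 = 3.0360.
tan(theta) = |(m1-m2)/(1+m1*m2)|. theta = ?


m1-m2 = -2.427
1+m1*m2 = 2.848924
tan(theta) = |-2.427/2.848924| = 0.851901
theta = arctan(|-2.427/2.848924|) = 40.4277 degrees (acute angle)

40.4277 degrees


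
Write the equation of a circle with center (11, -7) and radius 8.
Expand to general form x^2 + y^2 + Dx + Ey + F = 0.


(x-11)^2 + (y+ 7)^2 = 8^2
D = -2h = -22, E = -2k = 14
F = h^2+k^2-r^2 = 121+49-64 = 106

x^2 + y^2 - 22x + 14y + 106 = 0


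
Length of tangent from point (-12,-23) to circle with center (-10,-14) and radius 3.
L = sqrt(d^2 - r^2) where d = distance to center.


d = sqrt((-12+ 10)^2 + (-23+ 14)^2) = sqrt(4+81) = 9.2195
L = sqrt(85.0000 - 9) = sqrt(76.0000) = 8.7178

8.7178


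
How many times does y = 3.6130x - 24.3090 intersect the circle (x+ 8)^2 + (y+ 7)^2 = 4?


Substitute y = 3.6130x - 24.3090: (x+ 8)^2 + (3.6130x- 24.3090+ 7)^2 = 4
Expand to Ax^2 + Bx + C = 0, where b-k = -17.309
A = 1+m^2 = 14.053769
B = 2(m(b-k) - h) = 2(3.6130*(-17.309) + 8) = -109.074834
C = h^2 + (b-k)^2 - r^2 = 64 + 299.601481 - 4 = 359.601481
disc = B^2-4AC = 11897.3194 - 20215.0246 = -8317.7052
disc < 0

0 intersection points


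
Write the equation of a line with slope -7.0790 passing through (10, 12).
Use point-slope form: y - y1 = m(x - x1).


y - 12 = -7.0790(x - 10)
y = -7.0790x + 12 + 7.0790*10
y = -7.0790x + 82.7900

y = -7.0790x + 82.7900


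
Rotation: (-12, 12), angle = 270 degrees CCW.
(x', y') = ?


cos(270) = 0, sin(270) = -1
x' = -12*0 - 12*(-1) = 12
y' = -12*(-1) + 12*0 = 12

(12, 12)


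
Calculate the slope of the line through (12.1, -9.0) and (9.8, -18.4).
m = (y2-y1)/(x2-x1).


dy = -18.4 + 9.0 = -9.4
dx = 9.8 - 12.1 = -2.3
m = -9.4/(-2.3) = 4.0870

m = 4.0870


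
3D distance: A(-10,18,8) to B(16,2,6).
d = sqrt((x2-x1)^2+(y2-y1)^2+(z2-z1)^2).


dx=26, dy=-16, dz=-2
d = sqrt(676+256+4) = sqrt(936) = 30.5941

30.5941


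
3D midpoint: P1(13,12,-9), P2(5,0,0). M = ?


Mx = (13+5)/2 = 9.0000
My = (12+0)/2 = 6.0000
Mz = (-9+0)/2 = -4.5000

M = (9.0000, 6.0000, -4.5000)


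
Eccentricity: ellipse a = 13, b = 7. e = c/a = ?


c = sqrt(169-49) = sqrt(120) = 10.9545
e = c/a = sqrt(120)/13 = 0.8427

e = 0.8427


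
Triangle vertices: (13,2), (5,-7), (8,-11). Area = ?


13*(-7+ 11) = 52
5*(-11-2) = -65
8*(2+ 7) = 72
sum = 59
Area = |59|/2 = 29.5000

29.5000 sq units


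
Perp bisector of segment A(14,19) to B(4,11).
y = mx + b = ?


Midpoint = (9, 15)
Slope of AB = dy/dx = -8/(-10) = 0.8000
Perp slope = -dx/dy = -10/8 = -1.2500
b = My - (perp slope)*Mx = 15 + (-10*9)/(-8) = 15 + 11.2500 = 26.2500

y = -1.2500x + 26.2500


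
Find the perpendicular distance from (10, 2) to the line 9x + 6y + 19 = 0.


|9*10 + 6*2 + 19| = |121| = 121
sqrt(81 + 36) = sqrt(117) = 10.8167
d = 121/sqrt(117) = 11.1865

11.1865


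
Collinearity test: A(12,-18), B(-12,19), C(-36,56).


12*(19-56) - 12*(56+ 18) - 36*(-18-19)
= -444 - 888 + 1332 = 0

Yes, collinear (determinant = 0)


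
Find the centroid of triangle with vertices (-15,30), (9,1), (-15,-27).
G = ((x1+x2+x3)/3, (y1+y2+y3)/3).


Gx = (-15+9- 15)/3 = -21/3 = -7.0000
Gy = (30+1- 27)/3 = 4/3 = 1.3333

G = (-7.0000, 1.3333)


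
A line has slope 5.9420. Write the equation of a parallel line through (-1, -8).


Parallel lines have equal slopes.
m2 = 5.9420
b2 = -8 - 5.9420*(-1) = -2.0580

y = 5.9420x - 2.0580


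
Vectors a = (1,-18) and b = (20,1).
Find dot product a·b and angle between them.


a·b = 1*20 - 18*1 = 20 - 18 = 2
|a| = sqrt(1+324) = 18.0278
|b| = sqrt(400+1) = 20.0250
cos(theta) = 2/(sqrt(325)*sqrt(401)) = 2/sqrt(130325) = 0.005540
theta = arccos(2/sqrt(130325)) = 89.6826 degrees

a·b = 2, theta = 89.6826 deg


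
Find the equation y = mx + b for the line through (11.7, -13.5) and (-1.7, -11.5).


m = (2.0)/(-13.4) = -0.1493
b = y1 - m*x1 = -13.5 - (2.0*11.7)/(-13.4) = -13.5 + 1.7463 = -11.7537

y = -0.1493x - 11.7537


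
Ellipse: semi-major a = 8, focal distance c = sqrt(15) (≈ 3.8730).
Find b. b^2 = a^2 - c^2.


b^2 = 8^2 - (sqrt(15))^2 = 64 - 15 = 49
b = sqrt(49) = 7

b = 7


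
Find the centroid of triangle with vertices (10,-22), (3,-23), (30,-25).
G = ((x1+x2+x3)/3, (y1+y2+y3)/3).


Gx = (10+3+30)/3 = 43/3 = 14.3333
Gy = (-22- 23- 25)/3 = -70/3 = -23.3333

G = (14.3333, -23.3333)


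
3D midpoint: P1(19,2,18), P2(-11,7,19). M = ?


Mx = (19- 11)/2 = 4.0000
My = (2+7)/2 = 4.5000
Mz = (18+19)/2 = 18.5000

M = (4.0000, 4.5000, 18.5000)


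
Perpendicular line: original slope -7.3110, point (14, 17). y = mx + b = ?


Perpendicular slope = -1/m1 = -1/(-7.3110) = 0.1368
b2 = y0 - m2*x0 = 17 + 14/(-7.3110) = 17 - 1.9149 = 15.0851

y = 0.1368x + 15.0851


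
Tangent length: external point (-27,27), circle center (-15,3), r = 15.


d = sqrt((-27+ 15)^2 + (27-3)^2) = sqrt(144+576) = 26.8328
L = sqrt(720.0000 - 225) = sqrt(495.0000) = 22.2486

22.2486


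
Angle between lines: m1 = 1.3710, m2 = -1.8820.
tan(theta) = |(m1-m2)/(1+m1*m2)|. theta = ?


m1-m2 = 3.253
1+m1*m2 = -1.580222
tan(theta) = |3.253/(-1.580222)| = 2.058572
theta = arctan(|3.253/(-1.580222)|) = 64.0907 degrees (acute angle)

64.0907 degrees


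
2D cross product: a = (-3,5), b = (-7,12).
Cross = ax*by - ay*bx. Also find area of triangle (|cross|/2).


cross = -3*12 - 5*(-7) = -36 + 35 = -1
Triangle area = |-1|/2 = 1/2 = 0.5000

cross = -1, triangle area = 0.5000


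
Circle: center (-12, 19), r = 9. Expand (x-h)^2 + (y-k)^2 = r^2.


(x+ 12)^2 + (y-19)^2 = 9^2
D = -2h = 24, E = -2k = -38
F = h^2+k^2-r^2 = 144+361-81 = 424

x^2 + y^2 + 24x - 38y + 424 = 0


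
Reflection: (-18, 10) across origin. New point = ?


Reflection rule for origin: (-x, -y)
(-18, 10) -> (18, -10)

(18, -10)


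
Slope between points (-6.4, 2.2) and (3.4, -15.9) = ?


dy = -15.9 - 2.2 = -18.1
dx = 3.4 + 6.4 = 9.8
m = -18.1/9.8 = -1.8469

m = -1.8469


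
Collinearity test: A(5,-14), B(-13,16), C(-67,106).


5*(16-106) - 13*(106+ 14) - 67*(-14-16)
= -450 - 1560 + 2010 = 0

Yes, collinear (determinant = 0)


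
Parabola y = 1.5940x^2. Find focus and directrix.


a = 1.5940
1/(4a) = 0.1568
Focus = (0, 0.1568)
Directrix: y = -0.1568

Focus = (0, 0.1568), Directrix: y = -0.1568


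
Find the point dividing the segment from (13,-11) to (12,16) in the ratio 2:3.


Px = (2*12 + 3*13)/5 = 63/5 = 12.6000
Py = (2*16 + 3*(-11))/5 = -1/5 = -0.2000

P = (12.6000, -0.2000)


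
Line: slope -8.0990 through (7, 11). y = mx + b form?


y - 11 = -8.0990(x - 7)
y = -8.0990x + 11 + 8.0990*7
y = -8.0990x + 67.6930

y = -8.0990x + 67.6930


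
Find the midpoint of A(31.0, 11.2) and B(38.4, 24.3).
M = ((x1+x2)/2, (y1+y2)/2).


Mx = (31.0 + 38.4)/2 = 69.4/2 = 34.7000
My = (11.2 + 24.3)/2 = 35.5/2 = 17.7500

(34.7000, 17.7500)


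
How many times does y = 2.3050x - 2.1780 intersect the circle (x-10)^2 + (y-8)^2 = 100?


Substitute y = 2.3050x - 2.1780: (x-10)^2 + (2.3050x- 2.1780-8)^2 = 100
Expand to Ax^2 + Bx + C = 0, where b-k = -10.178
A = 1+m^2 = 6.313025
B = 2(m(b-k) - h) = 2(2.3050*(-10.178) - 10) = -66.92058
C = h^2 + (b-k)^2 - r^2 = 100 + 103.591684 - 100 = 103.591684
disc = B^2-4AC = 4478.3640 - 2615.9076 = 1862.4564
disc > 0

2 intersection points


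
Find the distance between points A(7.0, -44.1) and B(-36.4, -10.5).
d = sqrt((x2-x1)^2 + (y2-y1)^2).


dx = -36.4 - 7.0 = -43.4
dy = -10.5 + 44.1 = 33.6
d = sqrt(1883.56 + 1128.96) = sqrt(3012.52) = 54.8864

54.8864


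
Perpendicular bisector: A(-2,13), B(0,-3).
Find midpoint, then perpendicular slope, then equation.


Midpoint = (-1, 5)
Slope of AB = dy/dx = -16/2 = -8.0000
Perp slope = -dx/dy = 2/16 = 0.1250
b = My - (perp slope)*Mx = 5 + (2*(-1))/(-16) = 5 + 0.1250 = 5.1250

y = 0.1250x + 5.1250


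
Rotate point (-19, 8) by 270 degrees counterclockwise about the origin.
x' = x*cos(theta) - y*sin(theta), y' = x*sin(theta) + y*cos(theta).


cos(270) = 0, sin(270) = -1
x' = -19*0 - 8*(-1) = 8
y' = -19*(-1) + 8*0 = 19

(8, 19)


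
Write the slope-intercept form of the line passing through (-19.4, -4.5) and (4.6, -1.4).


m = (3.1)/(24.0) = 0.1292
b = y1 - m*x1 = -4.5 - (3.1*(-19.4))/(24.0) = -4.5 + 2.5058 = -1.9942

y = 0.1292x - 1.9942


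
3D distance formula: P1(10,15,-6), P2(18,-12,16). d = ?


dx=8, dy=-27, dz=22
d = sqrt(64+729+484) = sqrt(1277) = 35.7351

35.7351


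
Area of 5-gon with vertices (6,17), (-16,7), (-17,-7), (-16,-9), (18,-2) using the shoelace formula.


sum(xi*y_{i+1}) = 6*7 - 16*(-7) - 17*(-9) - 16*(-2) + 18*17 = 645
sum(yi*x_{i+1}) = 17*(-16) + 7*(-17) - 7*(-16) - 9*18 - 2*6 = -453
Area = |645 + 453|/2 = 1098/2 = 549.0000

549.0000 sq units


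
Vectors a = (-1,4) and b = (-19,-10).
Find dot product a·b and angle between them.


a·b = -1*(-19) + 4*(-10) = 19 - 40 = -21
|a| = sqrt(1+16) = 4.1231
|b| = sqrt(361+100) = 21.4709
cos(theta) = -21/(sqrt(17)*sqrt(461)) = -21/sqrt(7837) = -0.237216
theta = arccos(-21/sqrt(7837)) = 103.7223 degrees

a·b = -21, theta = 103.7223 deg


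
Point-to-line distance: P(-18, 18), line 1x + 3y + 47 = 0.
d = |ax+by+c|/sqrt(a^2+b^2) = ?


|1*(-18) + 3*18 + 47| = |83| = 83
sqrt(1 + 9) = sqrt(10) = 3.1623
d = 83/sqrt(10) = 26.2469

26.2469


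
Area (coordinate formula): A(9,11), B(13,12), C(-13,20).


9*(12-20) = -72
13*(20-11) = 117
-13*(11-12) = 13
sum = 58
Area = |58|/2 = 29.0000

29.0000 sq units


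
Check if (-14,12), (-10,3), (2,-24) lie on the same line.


-14*(3+ 24) - 10*(-24-12) + 2*(12-3)
= -378 + 360 + 18 = 0

Yes, collinear (determinant = 0)


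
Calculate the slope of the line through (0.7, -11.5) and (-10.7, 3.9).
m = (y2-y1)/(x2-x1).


dy = 3.9 + 11.5 = 15.4
dx = -10.7 - 0.7 = -11.4
m = 15.4/(-11.4) = -1.3509

m = -1.3509


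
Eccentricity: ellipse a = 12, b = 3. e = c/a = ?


c = sqrt(144-9) = sqrt(135) = 11.6190
e = c/a = sqrt(135)/12 = 0.9682

e = 0.9682


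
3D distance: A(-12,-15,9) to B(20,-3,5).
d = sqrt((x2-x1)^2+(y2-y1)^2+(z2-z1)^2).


dx=32, dy=12, dz=-4
d = sqrt(1024+144+16) = sqrt(1184) = 34.4093

34.4093


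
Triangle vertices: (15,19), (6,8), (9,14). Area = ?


15*(8-14) = -90
6*(14-19) = -30
9*(19-8) = 99
sum = -21
Area = |-21|/2 = 10.5000

10.5000 sq units


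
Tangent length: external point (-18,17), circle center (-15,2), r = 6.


d = sqrt((-18+ 15)^2 + (17-2)^2) = sqrt(9+225) = 15.2971
L = sqrt(234.0000 - 36) = sqrt(198.0000) = 14.0712

14.0712


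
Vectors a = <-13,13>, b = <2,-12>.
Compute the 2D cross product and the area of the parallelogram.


cross = -13*(-12) - 13*2 = 156 - 26 = 130
Parallelogram area = |130| = 130

cross = 130, parallelogram area = 130


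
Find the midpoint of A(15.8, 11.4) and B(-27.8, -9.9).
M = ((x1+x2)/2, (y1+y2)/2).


Mx = (15.8 - 27.8)/2 = -12.0/2 = -6.0000
My = (11.4 - 9.9)/2 = 1.5/2 = 0.7500

(-6.0000, 0.7500)


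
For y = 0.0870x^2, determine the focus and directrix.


a = 0.0870
1/(4a) = 2.8736
Focus = (0, 2.8736)
Directrix: y = -2.8736

Focus = (0, 2.8736), Directrix: y = -2.8736


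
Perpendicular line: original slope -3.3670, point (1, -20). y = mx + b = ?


Perpendicular slope = -1/m1 = -1/(-3.3670) = 0.2970
b2 = y0 - m2*x0 = -20 + 1/(-3.3670) = -20 - 0.2970 = -20.2970

y = 0.2970x - 20.2970


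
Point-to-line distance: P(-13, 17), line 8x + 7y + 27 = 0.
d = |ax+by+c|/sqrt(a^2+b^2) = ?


|8*(-13) + 7*17 + 27| = |42| = 42
sqrt(64 + 49) = sqrt(113) = 10.6301
d = 42/sqrt(113) = 3.9510

3.9510


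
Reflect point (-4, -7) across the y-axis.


Reflection rule for y-axis: (-x, y)
(-4, -7) -> (4, -7)

(4, -7)


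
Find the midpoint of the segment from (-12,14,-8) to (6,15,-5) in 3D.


Mx = (-12+6)/2 = -3.0000
My = (14+15)/2 = 14.5000
Mz = (-8- 5)/2 = -6.5000

M = (-3.0000, 14.5000, -6.5000)


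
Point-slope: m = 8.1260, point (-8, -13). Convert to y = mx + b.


y + 13 = 8.1260(x + 8)
y = 8.1260x - 13 - 8.1260*(-8)
y = 8.1260x + 52.0080

y = 8.1260x + 52.0080


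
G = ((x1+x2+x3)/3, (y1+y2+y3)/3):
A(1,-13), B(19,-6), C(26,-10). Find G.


Gx = (1+19+26)/3 = 46/3 = 15.3333
Gy = (-13- 6- 10)/3 = -29/3 = -9.6667

G = (15.3333, -9.6667)


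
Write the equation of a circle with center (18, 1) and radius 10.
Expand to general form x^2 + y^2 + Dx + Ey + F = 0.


(x-18)^2 + (y-1)^2 = 10^2
D = -2h = -36, E = -2k = -2
F = h^2+k^2-r^2 = 324+1-100 = 225

x^2 + y^2 - 36x - 2y + 225 = 0


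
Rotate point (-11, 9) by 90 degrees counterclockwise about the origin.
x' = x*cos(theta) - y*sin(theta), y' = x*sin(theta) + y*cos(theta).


cos(90) = 0, sin(90) = 1
x' = -11*0 - 9*1 = -9
y' = -11*1 + 9*0 = -11

(-9, -11)


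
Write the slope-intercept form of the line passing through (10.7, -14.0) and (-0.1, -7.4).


m = (6.6)/(-10.8) = -0.6111
b = y1 - m*x1 = -14.0 - (6.6*10.7)/(-10.8) = -14.0 + 6.5389 = -7.4611

y = -0.6111x - 7.4611


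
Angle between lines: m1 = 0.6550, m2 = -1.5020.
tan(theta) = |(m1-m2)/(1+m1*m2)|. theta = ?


m1-m2 = 2.157
1+m1*m2 = 0.01619
tan(theta) = |2.157/0.01619| = 133.230389
theta = arctan(|2.157/0.01619|) = 89.5700 degrees (acute angle)

89.5700 degrees


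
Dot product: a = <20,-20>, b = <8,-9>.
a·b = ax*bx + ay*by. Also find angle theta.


a·b = 20*8 - 20*(-9) = 160 + 180 = 340
|a| = sqrt(400+400) = 28.2843
|b| = sqrt(64+81) = 12.0416
cos(theta) = 340/(sqrt(800)*sqrt(145)) = 340/sqrt(116000) = 0.998274
theta = arccos(340/sqrt(116000)) = 3.3665 degrees

a·b = 340, theta = 3.3665 deg


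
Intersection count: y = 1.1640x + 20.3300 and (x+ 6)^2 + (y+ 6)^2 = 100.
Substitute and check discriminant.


Substitute y = 1.1640x + 20.3300: (x+ 6)^2 + (1.1640x+20.3300+ 6)^2 = 100
Expand to Ax^2 + Bx + C = 0, where b-k = 26.33
A = 1+m^2 = 2.354896
B = 2(m(b-k) - h) = 2(1.1640*26.33 + 6) = 73.29624
C = h^2 + (b-k)^2 - r^2 = 36 + 693.2689 - 100 = 629.2689
disc = B^2-4AC = 5372.3388 - 5927.4513 = -555.1125
disc < 0

0 intersection points


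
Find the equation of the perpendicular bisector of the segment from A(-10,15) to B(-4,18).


Midpoint = (-7, 16.5)
Slope of AB = dy/dx = 3/6 = 0.5000
Perp slope = -dx/dy = -6/3 = -2.0000
b = My - (perp slope)*Mx = 16.5 + (6*(-7))/3 = 16.5 - 14.0000 = 2.5000

y = -2.0000x + 2.5000


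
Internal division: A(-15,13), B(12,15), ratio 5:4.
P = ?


Px = (5*12 + 4*(-15))/9 = 0/9 = 0
Py = (5*15 + 4*13)/9 = 127/9 = 14.1111

P = (0, 14.1111)


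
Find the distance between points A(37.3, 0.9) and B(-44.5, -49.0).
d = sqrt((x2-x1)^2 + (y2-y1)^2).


dx = -44.5 - 37.3 = -81.8
dy = -49.0 - 0.9 = -49.9
d = sqrt(6691.24 + 2490.01) = sqrt(9181.25) = 95.8188

95.8188


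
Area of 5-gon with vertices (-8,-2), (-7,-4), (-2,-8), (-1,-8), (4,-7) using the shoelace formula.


sum(xi*y_{i+1}) = -8*(-4) - 7*(-8) - 2*(-8) - 1*(-7) + 4*(-2) = 103
sum(yi*x_{i+1}) = -2*(-7) - 4*(-2) - 8*(-1) - 8*4 - 7*(-8) = 54
Area = |103 - 54|/2 = 49/2 = 24.5000

24.5000 sq units


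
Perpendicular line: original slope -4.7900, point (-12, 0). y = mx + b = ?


Perpendicular slope = -1/m1 = -1/(-4.7900) = 0.2088
b2 = y0 - m2*x0 = 0 - 12/(-4.7900) = 0 + 2.5052 = 2.5052

y = 0.2088x + 2.5052


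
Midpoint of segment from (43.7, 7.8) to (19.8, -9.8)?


Mx = (43.7 + 19.8)/2 = 63.5/2 = 31.7500
My = (7.8 - 9.8)/2 = -2/2 = -1.0000

(31.7500, -1.0000)


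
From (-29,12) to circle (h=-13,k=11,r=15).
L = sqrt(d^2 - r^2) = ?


d = sqrt((-29+ 13)^2 + (12-11)^2) = sqrt(256+1) = 16.0312
L = sqrt(257.0000 - 225) = sqrt(32.0000) = 5.6569

5.6569


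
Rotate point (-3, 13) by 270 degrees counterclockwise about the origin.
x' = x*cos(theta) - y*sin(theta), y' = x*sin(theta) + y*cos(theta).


cos(270) = 0, sin(270) = -1
x' = -3*0 - 13*(-1) = 13
y' = -3*(-1) + 13*0 = 3

(13, 3)


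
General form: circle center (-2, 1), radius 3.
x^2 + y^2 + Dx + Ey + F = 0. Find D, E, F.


(x+ 2)^2 + (y-1)^2 = 3^2
D = -2h = 4, E = -2k = -2
F = h^2+k^2-r^2 = 4+1-9 = -4

D = 4, E = -2, F = -4


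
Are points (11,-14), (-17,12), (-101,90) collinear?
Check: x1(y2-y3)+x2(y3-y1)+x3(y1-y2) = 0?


11*(12-90) - 17*(90+ 14) - 101*(-14-12)
= -858 - 1768 + 2626 = 0

Yes, collinear (determinant = 0)


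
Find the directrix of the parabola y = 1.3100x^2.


a = 1.3100
1/(4a) = 0.1908
directrix: y = -0.1908 = -0.1908

y = -0.1908


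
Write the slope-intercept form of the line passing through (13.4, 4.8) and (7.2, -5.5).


m = (-10.3)/(-6.2) = 1.6613
b = y1 - m*x1 = 4.8 - (-10.3*13.4)/(-6.2) = 4.8 - 22.2613 = -17.4613

y = 1.6613x - 17.4613


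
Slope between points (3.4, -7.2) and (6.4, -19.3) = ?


dy = -19.3 + 7.2 = -12.1
dx = 6.4 - 3.4 = 3
m = -12.1/3 = -4.0333

m = -4.0333


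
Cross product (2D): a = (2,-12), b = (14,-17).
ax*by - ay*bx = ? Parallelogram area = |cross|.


cross = 2*(-17) + 12*14 = -34 + 168 = 134
Parallelogram area = |134| = 134

cross = 134, parallelogram area = 134


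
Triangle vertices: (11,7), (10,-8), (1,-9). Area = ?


11*(-8+ 9) = 11
10*(-9-7) = -160
1*(7+ 8) = 15
sum = -134
Area = |-134|/2 = 67.0000

67.0000 sq units


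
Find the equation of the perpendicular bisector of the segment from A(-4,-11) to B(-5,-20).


Midpoint = (-4.5, -15.5)
Slope of AB = dy/dx = -9/(-1) = 9.0000
Perp slope = -dx/dy = -1/9 = -0.1111
b = My - (perp slope)*Mx = -15.5 + (-1*(-4.5))/(-9) = -15.5 - 0.5000 = -16.0000

y = -0.1111x - 16.0000


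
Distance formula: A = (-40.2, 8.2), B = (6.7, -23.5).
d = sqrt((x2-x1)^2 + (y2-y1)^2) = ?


dx = 6.7 + 40.2 = 46.9
dy = -23.5 - 8.2 = -31.7
d = sqrt(2199.61 + 1004.89) = sqrt(3204.5) = 56.6083

56.6083


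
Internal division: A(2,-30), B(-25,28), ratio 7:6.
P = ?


Px = (7*(-25) + 6*2)/13 = -163/13 = -12.5385
Py = (7*28 + 6*(-30))/13 = 16/13 = 1.2308

P = (-12.5385, 1.2308)


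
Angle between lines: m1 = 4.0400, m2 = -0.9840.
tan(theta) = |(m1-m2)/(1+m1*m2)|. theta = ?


m1-m2 = 5.024
1+m1*m2 = -2.97536
tan(theta) = |5.024/(-2.97536)| = 1.688535
theta = arctan(|5.024/(-2.97536)|) = 59.3647 degrees (acute angle)

59.3647 degrees


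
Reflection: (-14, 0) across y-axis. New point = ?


Reflection rule for y-axis: (-x, y)
(-14, 0) -> (14, 0)

(14, 0)


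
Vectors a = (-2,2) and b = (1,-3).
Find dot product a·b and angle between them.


a·b = -2*1 + 2*(-3) = -2 - 6 = -8
|a| = sqrt(4+4) = 2.8284
|b| = sqrt(1+9) = 3.1623
cos(theta) = -8/(sqrt(8)*sqrt(10)) = -8/sqrt(80) = -0.894427
theta = arccos(-8/sqrt(80)) = 153.4349 degrees

a·b = -8, theta = 153.4349 deg


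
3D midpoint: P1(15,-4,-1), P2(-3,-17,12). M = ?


Mx = (15- 3)/2 = 6.0000
My = (-4- 17)/2 = -10.5000
Mz = (-1+12)/2 = 5.5000

M = (6.0000, -10.5000, 5.5000)


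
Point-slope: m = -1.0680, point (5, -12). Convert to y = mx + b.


y + 12 = -1.0680(x - 5)
y = -1.0680x - 12 + 1.0680*5
y = -1.0680x - 6.6600

y = -1.0680x - 6.6600


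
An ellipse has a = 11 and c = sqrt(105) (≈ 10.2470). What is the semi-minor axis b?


b^2 = 11^2 - (sqrt(105))^2 = 121 - 105 = 16
b = sqrt(16) = 4

b = 4


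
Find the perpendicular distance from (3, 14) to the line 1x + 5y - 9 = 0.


|1*3 + 5*14 - 9| = |64| = 64
sqrt(1 + 25) = sqrt(26) = 5.0990
d = 64/sqrt(26) = 12.5514

12.5514


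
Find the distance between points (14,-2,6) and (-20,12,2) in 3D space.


dx=-34, dy=14, dz=-4
d = sqrt(1156+196+16) = sqrt(1368) = 36.9865

36.9865


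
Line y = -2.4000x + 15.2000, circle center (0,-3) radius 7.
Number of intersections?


Substitute y = -2.4000x + 15.2000: (x-0)^2 + (-2.4000x+15.2000+ 3)^2 = 49
Expand to Ax^2 + Bx + C = 0, where b-k = 18.2
A = 1+m^2 = 6.76
B = 2(m(b-k) - h) = 2(-2.4000*18.2 - 0) = -87.36
C = h^2 + (b-k)^2 - r^2 = 0 + 331.24 - 49 = 282.24
disc = B^2-4AC = 7631.7696 - 7631.7696 = 0
disc = 0

1 intersection point (tangent)


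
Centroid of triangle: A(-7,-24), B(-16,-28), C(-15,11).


Gx = (-7- 16- 15)/3 = -38/3 = -12.6667
Gy = (-24- 28+11)/3 = -41/3 = -13.6667

G = (-12.6667, -13.6667)


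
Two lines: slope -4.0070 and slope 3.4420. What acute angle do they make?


m1-m2 = -7.449
1+m1*m2 = -12.792094
tan(theta) = |-7.449/(-12.792094)| = 0.582313
theta = arctan(|-7.449/(-12.792094)|) = 30.2128 degrees (acute angle)

30.2128 degrees


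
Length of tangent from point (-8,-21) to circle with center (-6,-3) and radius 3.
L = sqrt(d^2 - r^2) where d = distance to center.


d = sqrt((-8+ 6)^2 + (-21+ 3)^2) = sqrt(4+324) = 18.1108
L = sqrt(328.0000 - 9) = sqrt(319.0000) = 17.8606

17.8606


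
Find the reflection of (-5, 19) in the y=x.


Reflection rule for y=x: (y, x)
(-5, 19) -> (19, -5)

(19, -5)


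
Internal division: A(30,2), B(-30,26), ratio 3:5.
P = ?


Px = (3*(-30) + 5*30)/8 = 60/8 = 7.5000
Py = (3*26 + 5*2)/8 = 88/8 = 11.0000

P = (7.5000, 11.0000)


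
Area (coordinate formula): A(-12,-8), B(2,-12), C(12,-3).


-12*(-12+ 3) = 108
2*(-3+ 8) = 10
12*(-8+ 12) = 48
sum = 166
Area = |166|/2 = 83.0000

83.0000 sq units


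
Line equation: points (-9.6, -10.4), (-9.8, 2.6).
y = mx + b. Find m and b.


m = (13.0)/(-0.2) = -65.0000
b = y1 - m*x1 = -10.4 - (13.0*(-9.6))/(-0.2) = -10.4 - 624.0000 = -634.4000

y = -65.0000x - 634.4000


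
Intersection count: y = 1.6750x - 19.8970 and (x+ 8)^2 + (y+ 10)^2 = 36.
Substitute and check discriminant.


Substitute y = 1.6750x - 19.8970: (x+ 8)^2 + (1.6750x- 19.8970+ 10)^2 = 36
Expand to Ax^2 + Bx + C = 0, where b-k = -9.897
A = 1+m^2 = 3.805625
B = 2(m(b-k) - h) = 2(1.6750*(-9.897) + 8) = -17.15495
C = h^2 + (b-k)^2 - r^2 = 64 + 97.950609 - 36 = 125.950609
disc = B^2-4AC = 294.2923 - 1917.2831 = -1622.9908
disc < 0

0 intersection points


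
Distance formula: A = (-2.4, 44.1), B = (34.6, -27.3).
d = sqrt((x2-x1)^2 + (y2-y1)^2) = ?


dx = 34.6 + 2.4 = 37.0
dy = -27.3 - 44.1 = -71.4
d = sqrt(1369.0 + 5097.96) = sqrt(6466.96) = 80.4174

80.4174


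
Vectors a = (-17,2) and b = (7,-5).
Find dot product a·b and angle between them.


a·b = -17*7 + 2*(-5) = -119 - 10 = -129
|a| = sqrt(289+4) = 17.1172
|b| = sqrt(49+25) = 8.6023
cos(theta) = -129/(sqrt(293)*sqrt(74)) = -129/sqrt(21682) = -0.876072
theta = arccos(-129/sqrt(21682)) = 151.1722 degrees

a·b = -129, theta = 151.1722 deg
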